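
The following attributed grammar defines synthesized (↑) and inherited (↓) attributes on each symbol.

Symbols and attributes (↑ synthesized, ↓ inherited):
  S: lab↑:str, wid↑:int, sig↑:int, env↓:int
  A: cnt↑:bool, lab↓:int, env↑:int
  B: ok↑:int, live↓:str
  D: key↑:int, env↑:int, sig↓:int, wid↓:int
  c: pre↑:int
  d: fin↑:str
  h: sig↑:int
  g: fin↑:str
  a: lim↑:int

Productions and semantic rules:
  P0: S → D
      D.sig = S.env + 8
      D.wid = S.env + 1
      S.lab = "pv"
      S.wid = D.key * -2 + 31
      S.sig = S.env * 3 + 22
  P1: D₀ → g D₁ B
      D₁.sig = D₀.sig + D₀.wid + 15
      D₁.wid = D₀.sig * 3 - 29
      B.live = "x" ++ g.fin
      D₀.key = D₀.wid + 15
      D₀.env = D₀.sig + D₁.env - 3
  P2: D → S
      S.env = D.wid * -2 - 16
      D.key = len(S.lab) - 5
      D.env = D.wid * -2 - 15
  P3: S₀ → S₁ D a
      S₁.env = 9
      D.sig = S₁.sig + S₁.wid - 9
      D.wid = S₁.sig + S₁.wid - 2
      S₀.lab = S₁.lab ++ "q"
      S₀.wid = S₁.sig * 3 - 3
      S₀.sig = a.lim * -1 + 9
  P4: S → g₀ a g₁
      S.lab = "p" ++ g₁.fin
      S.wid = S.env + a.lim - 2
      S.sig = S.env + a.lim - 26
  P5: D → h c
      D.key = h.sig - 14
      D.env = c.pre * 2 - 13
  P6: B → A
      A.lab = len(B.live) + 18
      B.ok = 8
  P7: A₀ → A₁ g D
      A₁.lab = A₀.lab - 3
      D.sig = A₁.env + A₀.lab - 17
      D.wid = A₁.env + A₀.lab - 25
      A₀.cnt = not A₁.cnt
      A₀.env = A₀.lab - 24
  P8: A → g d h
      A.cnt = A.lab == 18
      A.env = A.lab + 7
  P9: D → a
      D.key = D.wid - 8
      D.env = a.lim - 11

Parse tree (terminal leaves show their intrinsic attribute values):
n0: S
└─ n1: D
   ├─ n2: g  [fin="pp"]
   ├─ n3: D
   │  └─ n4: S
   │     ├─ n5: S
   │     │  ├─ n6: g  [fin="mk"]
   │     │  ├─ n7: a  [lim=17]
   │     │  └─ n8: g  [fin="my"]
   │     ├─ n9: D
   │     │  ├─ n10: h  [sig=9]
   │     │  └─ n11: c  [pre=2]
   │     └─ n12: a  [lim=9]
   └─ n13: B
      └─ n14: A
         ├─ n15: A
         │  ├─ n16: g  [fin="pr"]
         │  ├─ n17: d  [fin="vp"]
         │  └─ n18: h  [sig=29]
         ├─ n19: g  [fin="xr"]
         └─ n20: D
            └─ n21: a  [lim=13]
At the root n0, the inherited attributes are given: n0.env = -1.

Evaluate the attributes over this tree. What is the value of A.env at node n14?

-3

1. n0.env = -1  [given at root]
2. n1.sig = 7  [S.env + 8]
3. n1.wid = 0  [S.env + 1]
4. n2.fin = "pp"  [terminal]
5. n3.sig = 22  [D₀.sig + D₀.wid + 15]
6. n3.wid = -8  [D₀.sig * 3 - 29]
7. n4.env = 0  [D.wid * -2 - 16]
8. n5.env = 9  [9]
9. n6.fin = "mk"  [terminal]
10. n7.lim = 17  [terminal]
11. n8.fin = "my"  [terminal]
12. n5.lab = "pmy"  ["p" ++ g₁.fin]
13. n5.wid = 24  [S.env + a.lim - 2]
14. n5.sig = 0  [S.env + a.lim - 26]
15. n9.sig = 15  [S₁.sig + S₁.wid - 9]
16. n9.wid = 22  [S₁.sig + S₁.wid - 2]
17. n10.sig = 9  [terminal]
18. n11.pre = 2  [terminal]
19. n9.key = -5  [h.sig - 14]
20. n9.env = -9  [c.pre * 2 - 13]
21. n12.lim = 9  [terminal]
22. n4.lab = "pmyq"  [S₁.lab ++ "q"]
23. n4.wid = -3  [S₁.sig * 3 - 3]
24. n4.sig = 0  [a.lim * -1 + 9]
25. n3.key = -1  [len(S.lab) - 5]
26. n3.env = 1  [D.wid * -2 - 15]
27. n13.live = "xpp"  ["x" ++ g.fin]
28. n14.lab = 21  [len(B.live) + 18]
29. n15.lab = 18  [A₀.lab - 3]
30. n16.fin = "pr"  [terminal]
31. n17.fin = "vp"  [terminal]
32. n18.sig = 29  [terminal]
33. n15.cnt = true  [A.lab == 18]
34. n15.env = 25  [A.lab + 7]
35. n19.fin = "xr"  [terminal]
36. n20.sig = 29  [A₁.env + A₀.lab - 17]
37. n20.wid = 21  [A₁.env + A₀.lab - 25]
38. n21.lim = 13  [terminal]
39. n20.key = 13  [D.wid - 8]
40. n20.env = 2  [a.lim - 11]
41. n14.cnt = false  [not A₁.cnt]
42. n14.env = -3  [A₀.lab - 24]
43. n13.ok = 8  [8]
44. n1.key = 15  [D₀.wid + 15]
45. n1.env = 5  [D₀.sig + D₁.env - 3]
46. n0.lab = "pv"  ["pv"]
47. n0.wid = 1  [D.key * -2 + 31]
48. n0.sig = 19  [S.env * 3 + 22]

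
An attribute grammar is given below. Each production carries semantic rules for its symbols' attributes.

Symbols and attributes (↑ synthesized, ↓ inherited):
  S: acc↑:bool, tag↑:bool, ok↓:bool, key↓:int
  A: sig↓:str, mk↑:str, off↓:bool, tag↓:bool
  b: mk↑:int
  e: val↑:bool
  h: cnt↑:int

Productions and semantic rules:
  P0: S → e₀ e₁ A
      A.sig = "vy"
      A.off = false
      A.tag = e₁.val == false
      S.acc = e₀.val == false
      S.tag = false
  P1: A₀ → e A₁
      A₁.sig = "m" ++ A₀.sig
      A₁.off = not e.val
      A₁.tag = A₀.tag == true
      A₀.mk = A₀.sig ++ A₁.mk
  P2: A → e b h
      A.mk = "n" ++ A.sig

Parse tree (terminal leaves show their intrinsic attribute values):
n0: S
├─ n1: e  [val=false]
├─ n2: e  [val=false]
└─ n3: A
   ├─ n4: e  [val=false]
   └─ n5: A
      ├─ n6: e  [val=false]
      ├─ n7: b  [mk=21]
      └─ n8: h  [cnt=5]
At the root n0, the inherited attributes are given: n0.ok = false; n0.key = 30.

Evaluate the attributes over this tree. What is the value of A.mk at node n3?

1. n0.ok = false  [given at root]
2. n0.key = 30  [given at root]
3. n1.val = false  [terminal]
4. n2.val = false  [terminal]
5. n3.sig = "vy"  ["vy"]
6. n3.off = false  [false]
7. n3.tag = true  [e₁.val == false]
8. n4.val = false  [terminal]
9. n5.sig = "mvy"  ["m" ++ A₀.sig]
10. n5.off = true  [not e.val]
11. n5.tag = true  [A₀.tag == true]
12. n6.val = false  [terminal]
13. n7.mk = 21  [terminal]
14. n8.cnt = 5  [terminal]
15. n5.mk = "nmvy"  ["n" ++ A.sig]
16. n3.mk = "vynmvy"  [A₀.sig ++ A₁.mk]
17. n0.acc = true  [e₀.val == false]
18. n0.tag = false  [false]

"vynmvy"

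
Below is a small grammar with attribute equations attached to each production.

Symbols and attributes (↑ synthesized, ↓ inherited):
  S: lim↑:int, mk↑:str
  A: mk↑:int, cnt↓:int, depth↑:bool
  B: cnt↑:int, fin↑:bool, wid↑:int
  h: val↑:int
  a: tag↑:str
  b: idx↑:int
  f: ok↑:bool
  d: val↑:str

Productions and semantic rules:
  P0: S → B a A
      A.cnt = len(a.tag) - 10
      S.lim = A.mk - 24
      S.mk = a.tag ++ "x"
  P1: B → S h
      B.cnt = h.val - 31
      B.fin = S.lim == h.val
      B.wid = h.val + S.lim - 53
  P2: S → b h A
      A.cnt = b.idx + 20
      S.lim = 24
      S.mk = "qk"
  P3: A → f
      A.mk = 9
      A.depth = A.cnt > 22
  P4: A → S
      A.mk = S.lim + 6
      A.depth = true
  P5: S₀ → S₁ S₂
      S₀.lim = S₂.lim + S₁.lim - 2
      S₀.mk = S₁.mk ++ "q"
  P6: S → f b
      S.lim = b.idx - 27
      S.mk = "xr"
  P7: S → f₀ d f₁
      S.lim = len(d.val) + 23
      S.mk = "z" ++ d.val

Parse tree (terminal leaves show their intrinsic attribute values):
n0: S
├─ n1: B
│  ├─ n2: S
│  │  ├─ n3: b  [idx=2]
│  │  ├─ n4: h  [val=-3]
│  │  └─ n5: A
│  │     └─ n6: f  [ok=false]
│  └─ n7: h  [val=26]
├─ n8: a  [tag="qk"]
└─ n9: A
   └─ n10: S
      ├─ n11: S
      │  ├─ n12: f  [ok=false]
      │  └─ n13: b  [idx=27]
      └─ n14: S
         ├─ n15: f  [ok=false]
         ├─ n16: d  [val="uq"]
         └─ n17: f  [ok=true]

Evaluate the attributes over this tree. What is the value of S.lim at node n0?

1. n3.idx = 2  [terminal]
2. n4.val = -3  [terminal]
3. n5.cnt = 22  [b.idx + 20]
4. n6.ok = false  [terminal]
5. n5.mk = 9  [9]
6. n5.depth = false  [A.cnt > 22]
7. n2.lim = 24  [24]
8. n2.mk = "qk"  ["qk"]
9. n7.val = 26  [terminal]
10. n1.cnt = -5  [h.val - 31]
11. n1.fin = false  [S.lim == h.val]
12. n1.wid = -3  [h.val + S.lim - 53]
13. n8.tag = "qk"  [terminal]
14. n9.cnt = -8  [len(a.tag) - 10]
15. n12.ok = false  [terminal]
16. n13.idx = 27  [terminal]
17. n11.lim = 0  [b.idx - 27]
18. n11.mk = "xr"  ["xr"]
19. n15.ok = false  [terminal]
20. n16.val = "uq"  [terminal]
21. n17.ok = true  [terminal]
22. n14.lim = 25  [len(d.val) + 23]
23. n14.mk = "zuq"  ["z" ++ d.val]
24. n10.lim = 23  [S₂.lim + S₁.lim - 2]
25. n10.mk = "xrq"  [S₁.mk ++ "q"]
26. n9.mk = 29  [S.lim + 6]
27. n9.depth = true  [true]
28. n0.lim = 5  [A.mk - 24]
29. n0.mk = "qkx"  [a.tag ++ "x"]

5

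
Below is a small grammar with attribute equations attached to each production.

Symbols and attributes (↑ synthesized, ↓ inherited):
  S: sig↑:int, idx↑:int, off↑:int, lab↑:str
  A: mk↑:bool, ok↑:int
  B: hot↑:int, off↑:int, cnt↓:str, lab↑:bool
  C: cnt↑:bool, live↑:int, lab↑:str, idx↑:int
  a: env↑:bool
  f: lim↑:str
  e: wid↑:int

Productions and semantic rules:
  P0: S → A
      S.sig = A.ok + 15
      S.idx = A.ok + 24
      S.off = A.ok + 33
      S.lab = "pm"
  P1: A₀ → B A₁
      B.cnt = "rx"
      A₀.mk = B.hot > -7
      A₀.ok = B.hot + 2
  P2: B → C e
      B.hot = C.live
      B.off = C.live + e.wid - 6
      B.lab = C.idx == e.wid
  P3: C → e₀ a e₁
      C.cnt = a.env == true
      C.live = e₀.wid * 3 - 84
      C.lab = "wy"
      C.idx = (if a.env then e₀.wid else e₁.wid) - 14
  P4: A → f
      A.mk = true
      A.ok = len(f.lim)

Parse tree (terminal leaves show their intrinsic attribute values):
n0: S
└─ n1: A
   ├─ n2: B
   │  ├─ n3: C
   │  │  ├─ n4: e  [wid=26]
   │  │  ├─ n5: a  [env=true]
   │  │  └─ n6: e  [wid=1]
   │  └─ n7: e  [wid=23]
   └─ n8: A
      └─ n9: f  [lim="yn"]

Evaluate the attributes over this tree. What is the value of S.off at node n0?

1. n2.cnt = "rx"  ["rx"]
2. n4.wid = 26  [terminal]
3. n5.env = true  [terminal]
4. n6.wid = 1  [terminal]
5. n3.cnt = true  [a.env == true]
6. n3.live = -6  [e₀.wid * 3 - 84]
7. n3.lab = "wy"  ["wy"]
8. n3.idx = 12  [(if a.env then e₀.wid else e₁.wid) - 14]
9. n7.wid = 23  [terminal]
10. n2.hot = -6  [C.live]
11. n2.off = 11  [C.live + e.wid - 6]
12. n2.lab = false  [C.idx == e.wid]
13. n9.lim = "yn"  [terminal]
14. n8.mk = true  [true]
15. n8.ok = 2  [len(f.lim)]
16. n1.mk = true  [B.hot > -7]
17. n1.ok = -4  [B.hot + 2]
18. n0.sig = 11  [A.ok + 15]
19. n0.idx = 20  [A.ok + 24]
20. n0.off = 29  [A.ok + 33]
21. n0.lab = "pm"  ["pm"]

29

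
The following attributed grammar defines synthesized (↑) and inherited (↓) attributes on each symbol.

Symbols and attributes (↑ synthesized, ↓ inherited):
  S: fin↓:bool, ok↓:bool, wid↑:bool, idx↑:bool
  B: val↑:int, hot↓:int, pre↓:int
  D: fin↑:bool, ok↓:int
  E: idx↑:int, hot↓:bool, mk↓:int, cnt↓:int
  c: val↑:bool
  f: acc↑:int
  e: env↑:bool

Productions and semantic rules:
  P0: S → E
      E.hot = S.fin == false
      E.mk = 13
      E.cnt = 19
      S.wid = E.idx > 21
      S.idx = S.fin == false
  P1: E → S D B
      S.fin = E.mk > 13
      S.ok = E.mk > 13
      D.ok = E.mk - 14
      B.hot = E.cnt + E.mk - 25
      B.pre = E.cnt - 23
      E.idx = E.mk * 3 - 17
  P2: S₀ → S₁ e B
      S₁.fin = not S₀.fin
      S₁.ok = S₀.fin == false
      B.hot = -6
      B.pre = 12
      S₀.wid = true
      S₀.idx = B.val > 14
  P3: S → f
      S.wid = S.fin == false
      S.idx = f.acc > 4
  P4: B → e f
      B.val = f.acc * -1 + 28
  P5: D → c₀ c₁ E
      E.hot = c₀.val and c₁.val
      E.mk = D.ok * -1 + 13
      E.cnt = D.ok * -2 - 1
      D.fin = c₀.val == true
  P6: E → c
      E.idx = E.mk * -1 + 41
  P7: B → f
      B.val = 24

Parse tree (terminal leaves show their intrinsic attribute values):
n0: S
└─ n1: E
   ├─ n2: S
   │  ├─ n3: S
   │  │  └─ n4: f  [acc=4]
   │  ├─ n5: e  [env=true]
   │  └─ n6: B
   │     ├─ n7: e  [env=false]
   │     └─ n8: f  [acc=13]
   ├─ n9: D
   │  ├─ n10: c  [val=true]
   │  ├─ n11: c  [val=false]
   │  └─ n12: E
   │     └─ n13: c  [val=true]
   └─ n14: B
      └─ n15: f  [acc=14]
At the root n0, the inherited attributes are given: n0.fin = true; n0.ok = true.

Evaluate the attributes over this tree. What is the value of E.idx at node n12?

1. n0.fin = true  [given at root]
2. n0.ok = true  [given at root]
3. n1.hot = false  [S.fin == false]
4. n1.mk = 13  [13]
5. n1.cnt = 19  [19]
6. n2.fin = false  [E.mk > 13]
7. n2.ok = false  [E.mk > 13]
8. n3.fin = true  [not S₀.fin]
9. n3.ok = true  [S₀.fin == false]
10. n4.acc = 4  [terminal]
11. n3.wid = false  [S.fin == false]
12. n3.idx = false  [f.acc > 4]
13. n5.env = true  [terminal]
14. n6.hot = -6  [-6]
15. n6.pre = 12  [12]
16. n7.env = false  [terminal]
17. n8.acc = 13  [terminal]
18. n6.val = 15  [f.acc * -1 + 28]
19. n2.wid = true  [true]
20. n2.idx = true  [B.val > 14]
21. n9.ok = -1  [E.mk - 14]
22. n10.val = true  [terminal]
23. n11.val = false  [terminal]
24. n12.hot = false  [c₀.val and c₁.val]
25. n12.mk = 14  [D.ok * -1 + 13]
26. n12.cnt = 1  [D.ok * -2 - 1]
27. n13.val = true  [terminal]
28. n12.idx = 27  [E.mk * -1 + 41]
29. n9.fin = true  [c₀.val == true]
30. n14.hot = 7  [E.cnt + E.mk - 25]
31. n14.pre = -4  [E.cnt - 23]
32. n15.acc = 14  [terminal]
33. n14.val = 24  [24]
34. n1.idx = 22  [E.mk * 3 - 17]
35. n0.wid = true  [E.idx > 21]
36. n0.idx = false  [S.fin == false]

27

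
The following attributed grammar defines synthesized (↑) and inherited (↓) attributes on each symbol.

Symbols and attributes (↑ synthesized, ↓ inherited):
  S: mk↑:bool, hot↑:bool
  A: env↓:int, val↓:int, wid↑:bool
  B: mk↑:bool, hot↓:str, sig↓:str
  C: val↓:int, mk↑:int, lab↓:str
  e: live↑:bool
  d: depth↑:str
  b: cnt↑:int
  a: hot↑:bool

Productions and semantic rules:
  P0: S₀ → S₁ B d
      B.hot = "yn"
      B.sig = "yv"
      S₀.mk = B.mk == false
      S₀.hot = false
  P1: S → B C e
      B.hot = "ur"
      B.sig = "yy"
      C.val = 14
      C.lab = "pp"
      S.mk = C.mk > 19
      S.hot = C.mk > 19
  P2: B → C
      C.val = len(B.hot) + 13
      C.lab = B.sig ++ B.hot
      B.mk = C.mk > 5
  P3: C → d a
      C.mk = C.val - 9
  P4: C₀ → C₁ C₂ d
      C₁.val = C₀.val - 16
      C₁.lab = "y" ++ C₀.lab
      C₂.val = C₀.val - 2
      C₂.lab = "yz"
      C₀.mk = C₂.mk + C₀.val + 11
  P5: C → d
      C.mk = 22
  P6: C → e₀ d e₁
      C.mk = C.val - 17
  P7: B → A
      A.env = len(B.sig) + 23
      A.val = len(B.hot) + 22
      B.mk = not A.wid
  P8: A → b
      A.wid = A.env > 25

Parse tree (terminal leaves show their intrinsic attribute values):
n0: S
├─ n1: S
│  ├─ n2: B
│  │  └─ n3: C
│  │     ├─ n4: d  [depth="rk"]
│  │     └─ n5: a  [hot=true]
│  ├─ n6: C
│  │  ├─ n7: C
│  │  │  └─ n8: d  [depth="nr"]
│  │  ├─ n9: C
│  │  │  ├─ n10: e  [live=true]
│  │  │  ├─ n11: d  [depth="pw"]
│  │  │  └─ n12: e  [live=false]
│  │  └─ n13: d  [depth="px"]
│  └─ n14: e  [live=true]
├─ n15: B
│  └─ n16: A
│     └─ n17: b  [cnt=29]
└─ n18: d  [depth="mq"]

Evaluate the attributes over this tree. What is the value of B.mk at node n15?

true

1. n2.hot = "ur"  ["ur"]
2. n2.sig = "yy"  ["yy"]
3. n3.val = 15  [len(B.hot) + 13]
4. n3.lab = "yyur"  [B.sig ++ B.hot]
5. n4.depth = "rk"  [terminal]
6. n5.hot = true  [terminal]
7. n3.mk = 6  [C.val - 9]
8. n2.mk = true  [C.mk > 5]
9. n6.val = 14  [14]
10. n6.lab = "pp"  ["pp"]
11. n7.val = -2  [C₀.val - 16]
12. n7.lab = "ypp"  ["y" ++ C₀.lab]
13. n8.depth = "nr"  [terminal]
14. n7.mk = 22  [22]
15. n9.val = 12  [C₀.val - 2]
16. n9.lab = "yz"  ["yz"]
17. n10.live = true  [terminal]
18. n11.depth = "pw"  [terminal]
19. n12.live = false  [terminal]
20. n9.mk = -5  [C.val - 17]
21. n13.depth = "px"  [terminal]
22. n6.mk = 20  [C₂.mk + C₀.val + 11]
23. n14.live = true  [terminal]
24. n1.mk = true  [C.mk > 19]
25. n1.hot = true  [C.mk > 19]
26. n15.hot = "yn"  ["yn"]
27. n15.sig = "yv"  ["yv"]
28. n16.env = 25  [len(B.sig) + 23]
29. n16.val = 24  [len(B.hot) + 22]
30. n17.cnt = 29  [terminal]
31. n16.wid = false  [A.env > 25]
32. n15.mk = true  [not A.wid]
33. n18.depth = "mq"  [terminal]
34. n0.mk = false  [B.mk == false]
35. n0.hot = false  [false]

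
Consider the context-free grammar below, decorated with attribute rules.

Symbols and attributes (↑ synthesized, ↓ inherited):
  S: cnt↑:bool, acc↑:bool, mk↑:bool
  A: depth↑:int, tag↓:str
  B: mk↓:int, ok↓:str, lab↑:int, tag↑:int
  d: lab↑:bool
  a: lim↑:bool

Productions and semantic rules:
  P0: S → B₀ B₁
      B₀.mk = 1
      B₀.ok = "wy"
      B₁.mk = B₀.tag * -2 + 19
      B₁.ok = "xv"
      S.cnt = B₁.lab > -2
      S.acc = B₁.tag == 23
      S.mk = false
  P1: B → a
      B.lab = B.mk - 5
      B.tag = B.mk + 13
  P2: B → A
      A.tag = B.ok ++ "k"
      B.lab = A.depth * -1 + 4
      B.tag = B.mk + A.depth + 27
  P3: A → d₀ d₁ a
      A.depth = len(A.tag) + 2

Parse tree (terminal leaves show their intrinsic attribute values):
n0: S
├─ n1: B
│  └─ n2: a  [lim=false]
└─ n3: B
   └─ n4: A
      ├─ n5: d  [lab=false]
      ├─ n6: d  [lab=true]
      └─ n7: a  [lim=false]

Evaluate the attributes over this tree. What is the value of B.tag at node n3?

1. n1.mk = 1  [1]
2. n1.ok = "wy"  ["wy"]
3. n2.lim = false  [terminal]
4. n1.lab = -4  [B.mk - 5]
5. n1.tag = 14  [B.mk + 13]
6. n3.mk = -9  [B₀.tag * -2 + 19]
7. n3.ok = "xv"  ["xv"]
8. n4.tag = "xvk"  [B.ok ++ "k"]
9. n5.lab = false  [terminal]
10. n6.lab = true  [terminal]
11. n7.lim = false  [terminal]
12. n4.depth = 5  [len(A.tag) + 2]
13. n3.lab = -1  [A.depth * -1 + 4]
14. n3.tag = 23  [B.mk + A.depth + 27]
15. n0.cnt = true  [B₁.lab > -2]
16. n0.acc = true  [B₁.tag == 23]
17. n0.mk = false  [false]

23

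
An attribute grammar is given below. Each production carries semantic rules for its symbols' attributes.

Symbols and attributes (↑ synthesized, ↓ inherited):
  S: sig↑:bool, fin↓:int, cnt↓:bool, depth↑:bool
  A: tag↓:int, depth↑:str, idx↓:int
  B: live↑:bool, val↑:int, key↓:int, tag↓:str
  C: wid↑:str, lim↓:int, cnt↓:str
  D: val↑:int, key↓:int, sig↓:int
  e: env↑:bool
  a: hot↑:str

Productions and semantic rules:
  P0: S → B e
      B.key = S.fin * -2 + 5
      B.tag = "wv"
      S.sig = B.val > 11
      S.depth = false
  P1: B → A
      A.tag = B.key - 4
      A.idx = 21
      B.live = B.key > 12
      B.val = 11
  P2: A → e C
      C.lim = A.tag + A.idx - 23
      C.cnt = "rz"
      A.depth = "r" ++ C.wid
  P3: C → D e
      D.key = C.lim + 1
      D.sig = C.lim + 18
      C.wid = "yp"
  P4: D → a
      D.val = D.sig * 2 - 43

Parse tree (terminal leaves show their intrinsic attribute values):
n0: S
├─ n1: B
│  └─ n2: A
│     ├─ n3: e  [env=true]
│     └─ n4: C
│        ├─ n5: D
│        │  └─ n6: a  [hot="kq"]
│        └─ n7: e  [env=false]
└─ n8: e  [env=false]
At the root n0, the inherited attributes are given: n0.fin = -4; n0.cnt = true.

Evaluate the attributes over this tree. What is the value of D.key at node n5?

1. n0.fin = -4  [given at root]
2. n0.cnt = true  [given at root]
3. n1.key = 13  [S.fin * -2 + 5]
4. n1.tag = "wv"  ["wv"]
5. n2.tag = 9  [B.key - 4]
6. n2.idx = 21  [21]
7. n3.env = true  [terminal]
8. n4.lim = 7  [A.tag + A.idx - 23]
9. n4.cnt = "rz"  ["rz"]
10. n5.key = 8  [C.lim + 1]
11. n5.sig = 25  [C.lim + 18]
12. n6.hot = "kq"  [terminal]
13. n5.val = 7  [D.sig * 2 - 43]
14. n7.env = false  [terminal]
15. n4.wid = "yp"  ["yp"]
16. n2.depth = "ryp"  ["r" ++ C.wid]
17. n1.live = true  [B.key > 12]
18. n1.val = 11  [11]
19. n8.env = false  [terminal]
20. n0.sig = false  [B.val > 11]
21. n0.depth = false  [false]

8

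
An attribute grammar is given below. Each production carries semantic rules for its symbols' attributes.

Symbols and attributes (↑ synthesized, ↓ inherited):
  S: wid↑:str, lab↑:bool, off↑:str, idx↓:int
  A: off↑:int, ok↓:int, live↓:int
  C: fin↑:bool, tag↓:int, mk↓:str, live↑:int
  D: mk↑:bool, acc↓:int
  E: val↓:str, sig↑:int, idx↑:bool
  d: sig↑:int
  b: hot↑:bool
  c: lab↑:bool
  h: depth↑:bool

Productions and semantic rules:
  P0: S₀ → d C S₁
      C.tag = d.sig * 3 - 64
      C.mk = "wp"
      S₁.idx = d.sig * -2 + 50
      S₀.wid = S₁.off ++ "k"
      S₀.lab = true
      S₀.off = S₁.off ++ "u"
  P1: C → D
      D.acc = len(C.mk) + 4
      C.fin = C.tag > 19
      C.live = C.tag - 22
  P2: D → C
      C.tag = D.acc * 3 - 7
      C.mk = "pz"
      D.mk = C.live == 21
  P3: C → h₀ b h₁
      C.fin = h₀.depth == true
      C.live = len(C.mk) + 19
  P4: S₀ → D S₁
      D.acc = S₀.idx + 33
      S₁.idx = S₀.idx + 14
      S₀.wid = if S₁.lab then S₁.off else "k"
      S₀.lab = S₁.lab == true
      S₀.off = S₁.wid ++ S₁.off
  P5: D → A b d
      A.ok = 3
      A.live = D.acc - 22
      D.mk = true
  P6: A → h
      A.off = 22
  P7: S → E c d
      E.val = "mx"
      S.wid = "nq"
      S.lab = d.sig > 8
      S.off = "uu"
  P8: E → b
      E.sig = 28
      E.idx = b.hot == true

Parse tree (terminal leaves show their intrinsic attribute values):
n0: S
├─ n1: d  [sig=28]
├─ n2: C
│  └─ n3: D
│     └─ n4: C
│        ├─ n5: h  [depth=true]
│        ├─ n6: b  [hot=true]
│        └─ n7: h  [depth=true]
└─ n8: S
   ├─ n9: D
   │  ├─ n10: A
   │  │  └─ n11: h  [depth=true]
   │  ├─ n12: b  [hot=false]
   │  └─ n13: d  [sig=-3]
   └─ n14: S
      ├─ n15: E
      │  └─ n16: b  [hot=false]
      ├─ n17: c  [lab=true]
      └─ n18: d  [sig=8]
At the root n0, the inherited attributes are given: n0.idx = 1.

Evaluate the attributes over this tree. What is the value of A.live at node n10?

5

1. n0.idx = 1  [given at root]
2. n1.sig = 28  [terminal]
3. n2.tag = 20  [d.sig * 3 - 64]
4. n2.mk = "wp"  ["wp"]
5. n3.acc = 6  [len(C.mk) + 4]
6. n4.tag = 11  [D.acc * 3 - 7]
7. n4.mk = "pz"  ["pz"]
8. n5.depth = true  [terminal]
9. n6.hot = true  [terminal]
10. n7.depth = true  [terminal]
11. n4.fin = true  [h₀.depth == true]
12. n4.live = 21  [len(C.mk) + 19]
13. n3.mk = true  [C.live == 21]
14. n2.fin = true  [C.tag > 19]
15. n2.live = -2  [C.tag - 22]
16. n8.idx = -6  [d.sig * -2 + 50]
17. n9.acc = 27  [S₀.idx + 33]
18. n10.ok = 3  [3]
19. n10.live = 5  [D.acc - 22]
20. n11.depth = true  [terminal]
21. n10.off = 22  [22]
22. n12.hot = false  [terminal]
23. n13.sig = -3  [terminal]
24. n9.mk = true  [true]
25. n14.idx = 8  [S₀.idx + 14]
26. n15.val = "mx"  ["mx"]
27. n16.hot = false  [terminal]
28. n15.sig = 28  [28]
29. n15.idx = false  [b.hot == true]
30. n17.lab = true  [terminal]
31. n18.sig = 8  [terminal]
32. n14.wid = "nq"  ["nq"]
33. n14.lab = false  [d.sig > 8]
34. n14.off = "uu"  ["uu"]
35. n8.wid = "k"  [if S₁.lab then S₁.off else "k"]
36. n8.lab = false  [S₁.lab == true]
37. n8.off = "nquu"  [S₁.wid ++ S₁.off]
38. n0.wid = "nquuk"  [S₁.off ++ "k"]
39. n0.lab = true  [true]
40. n0.off = "nquuu"  [S₁.off ++ "u"]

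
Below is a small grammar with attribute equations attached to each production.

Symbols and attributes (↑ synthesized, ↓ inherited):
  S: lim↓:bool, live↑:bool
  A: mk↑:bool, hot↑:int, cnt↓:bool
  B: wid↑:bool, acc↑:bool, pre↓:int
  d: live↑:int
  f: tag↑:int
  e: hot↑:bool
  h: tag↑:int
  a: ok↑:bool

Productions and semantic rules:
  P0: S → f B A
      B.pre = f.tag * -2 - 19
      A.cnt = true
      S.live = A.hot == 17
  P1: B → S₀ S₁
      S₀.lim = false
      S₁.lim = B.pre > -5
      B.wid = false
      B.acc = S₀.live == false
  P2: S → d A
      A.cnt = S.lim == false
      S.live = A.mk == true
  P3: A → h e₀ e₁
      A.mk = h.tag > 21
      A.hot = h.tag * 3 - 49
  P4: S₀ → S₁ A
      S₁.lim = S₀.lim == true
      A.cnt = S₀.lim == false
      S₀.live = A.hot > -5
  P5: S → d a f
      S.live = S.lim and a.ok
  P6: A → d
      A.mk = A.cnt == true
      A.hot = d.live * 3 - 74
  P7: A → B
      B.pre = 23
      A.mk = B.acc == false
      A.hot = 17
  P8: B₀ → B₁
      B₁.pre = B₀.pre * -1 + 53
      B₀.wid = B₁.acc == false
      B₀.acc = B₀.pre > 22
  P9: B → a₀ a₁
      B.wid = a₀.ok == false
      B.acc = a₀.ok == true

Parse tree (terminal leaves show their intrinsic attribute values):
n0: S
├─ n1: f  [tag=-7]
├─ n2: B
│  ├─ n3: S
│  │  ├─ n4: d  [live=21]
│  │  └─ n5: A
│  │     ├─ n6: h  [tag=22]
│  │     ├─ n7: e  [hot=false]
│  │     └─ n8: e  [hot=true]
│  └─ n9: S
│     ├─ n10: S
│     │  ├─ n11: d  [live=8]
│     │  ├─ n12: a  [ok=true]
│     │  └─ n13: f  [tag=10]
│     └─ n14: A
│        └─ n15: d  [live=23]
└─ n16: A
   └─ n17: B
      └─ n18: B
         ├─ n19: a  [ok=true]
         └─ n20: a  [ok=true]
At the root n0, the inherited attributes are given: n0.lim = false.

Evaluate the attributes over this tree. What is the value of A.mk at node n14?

true

1. n0.lim = false  [given at root]
2. n1.tag = -7  [terminal]
3. n2.pre = -5  [f.tag * -2 - 19]
4. n3.lim = false  [false]
5. n4.live = 21  [terminal]
6. n5.cnt = true  [S.lim == false]
7. n6.tag = 22  [terminal]
8. n7.hot = false  [terminal]
9. n8.hot = true  [terminal]
10. n5.mk = true  [h.tag > 21]
11. n5.hot = 17  [h.tag * 3 - 49]
12. n3.live = true  [A.mk == true]
13. n9.lim = false  [B.pre > -5]
14. n10.lim = false  [S₀.lim == true]
15. n11.live = 8  [terminal]
16. n12.ok = true  [terminal]
17. n13.tag = 10  [terminal]
18. n10.live = false  [S.lim and a.ok]
19. n14.cnt = true  [S₀.lim == false]
20. n15.live = 23  [terminal]
21. n14.mk = true  [A.cnt == true]
22. n14.hot = -5  [d.live * 3 - 74]
23. n9.live = false  [A.hot > -5]
24. n2.wid = false  [false]
25. n2.acc = false  [S₀.live == false]
26. n16.cnt = true  [true]
27. n17.pre = 23  [23]
28. n18.pre = 30  [B₀.pre * -1 + 53]
29. n19.ok = true  [terminal]
30. n20.ok = true  [terminal]
31. n18.wid = false  [a₀.ok == false]
32. n18.acc = true  [a₀.ok == true]
33. n17.wid = false  [B₁.acc == false]
34. n17.acc = true  [B₀.pre > 22]
35. n16.mk = false  [B.acc == false]
36. n16.hot = 17  [17]
37. n0.live = true  [A.hot == 17]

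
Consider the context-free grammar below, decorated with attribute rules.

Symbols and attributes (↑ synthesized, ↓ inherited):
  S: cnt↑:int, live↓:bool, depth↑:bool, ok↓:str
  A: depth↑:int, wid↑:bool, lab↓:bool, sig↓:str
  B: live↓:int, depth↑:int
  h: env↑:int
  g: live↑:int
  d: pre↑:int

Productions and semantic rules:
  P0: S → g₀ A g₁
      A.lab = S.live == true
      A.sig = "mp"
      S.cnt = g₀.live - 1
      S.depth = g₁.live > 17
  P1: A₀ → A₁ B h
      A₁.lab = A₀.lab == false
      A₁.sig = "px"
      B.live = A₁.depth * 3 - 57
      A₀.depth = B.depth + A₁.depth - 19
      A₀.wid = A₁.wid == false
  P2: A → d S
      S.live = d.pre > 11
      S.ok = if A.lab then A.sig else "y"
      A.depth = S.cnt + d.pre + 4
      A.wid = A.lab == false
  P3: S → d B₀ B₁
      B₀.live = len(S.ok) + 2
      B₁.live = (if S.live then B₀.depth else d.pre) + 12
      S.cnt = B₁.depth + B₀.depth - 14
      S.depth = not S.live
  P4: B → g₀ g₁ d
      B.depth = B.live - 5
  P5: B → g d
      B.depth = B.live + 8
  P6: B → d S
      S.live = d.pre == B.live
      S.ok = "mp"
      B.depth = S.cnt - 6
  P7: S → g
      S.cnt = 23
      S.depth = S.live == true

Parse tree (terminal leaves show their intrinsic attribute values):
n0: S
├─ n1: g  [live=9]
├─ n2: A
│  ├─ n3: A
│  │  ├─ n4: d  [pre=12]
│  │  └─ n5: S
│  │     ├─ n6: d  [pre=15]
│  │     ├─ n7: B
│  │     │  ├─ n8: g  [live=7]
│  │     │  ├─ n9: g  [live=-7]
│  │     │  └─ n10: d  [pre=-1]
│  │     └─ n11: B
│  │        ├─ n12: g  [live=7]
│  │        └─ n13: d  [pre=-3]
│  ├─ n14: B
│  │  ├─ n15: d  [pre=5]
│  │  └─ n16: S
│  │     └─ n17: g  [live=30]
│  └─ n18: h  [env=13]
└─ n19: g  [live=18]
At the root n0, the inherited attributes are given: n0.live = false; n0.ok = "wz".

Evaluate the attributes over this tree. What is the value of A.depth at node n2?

1. n0.live = false  [given at root]
2. n0.ok = "wz"  [given at root]
3. n1.live = 9  [terminal]
4. n2.lab = false  [S.live == true]
5. n2.sig = "mp"  ["mp"]
6. n3.lab = true  [A₀.lab == false]
7. n3.sig = "px"  ["px"]
8. n4.pre = 12  [terminal]
9. n5.live = true  [d.pre > 11]
10. n5.ok = "px"  [if A.lab then A.sig else "y"]
11. n6.pre = 15  [terminal]
12. n7.live = 4  [len(S.ok) + 2]
13. n8.live = 7  [terminal]
14. n9.live = -7  [terminal]
15. n10.pre = -1  [terminal]
16. n7.depth = -1  [B.live - 5]
17. n11.live = 11  [(if S.live then B₀.depth else d.pre) + 12]
18. n12.live = 7  [terminal]
19. n13.pre = -3  [terminal]
20. n11.depth = 19  [B.live + 8]
21. n5.cnt = 4  [B₁.depth + B₀.depth - 14]
22. n5.depth = false  [not S.live]
23. n3.depth = 20  [S.cnt + d.pre + 4]
24. n3.wid = false  [A.lab == false]
25. n14.live = 3  [A₁.depth * 3 - 57]
26. n15.pre = 5  [terminal]
27. n16.live = false  [d.pre == B.live]
28. n16.ok = "mp"  ["mp"]
29. n17.live = 30  [terminal]
30. n16.cnt = 23  [23]
31. n16.depth = false  [S.live == true]
32. n14.depth = 17  [S.cnt - 6]
33. n18.env = 13  [terminal]
34. n2.depth = 18  [B.depth + A₁.depth - 19]
35. n2.wid = true  [A₁.wid == false]
36. n19.live = 18  [terminal]
37. n0.cnt = 8  [g₀.live - 1]
38. n0.depth = true  [g₁.live > 17]

18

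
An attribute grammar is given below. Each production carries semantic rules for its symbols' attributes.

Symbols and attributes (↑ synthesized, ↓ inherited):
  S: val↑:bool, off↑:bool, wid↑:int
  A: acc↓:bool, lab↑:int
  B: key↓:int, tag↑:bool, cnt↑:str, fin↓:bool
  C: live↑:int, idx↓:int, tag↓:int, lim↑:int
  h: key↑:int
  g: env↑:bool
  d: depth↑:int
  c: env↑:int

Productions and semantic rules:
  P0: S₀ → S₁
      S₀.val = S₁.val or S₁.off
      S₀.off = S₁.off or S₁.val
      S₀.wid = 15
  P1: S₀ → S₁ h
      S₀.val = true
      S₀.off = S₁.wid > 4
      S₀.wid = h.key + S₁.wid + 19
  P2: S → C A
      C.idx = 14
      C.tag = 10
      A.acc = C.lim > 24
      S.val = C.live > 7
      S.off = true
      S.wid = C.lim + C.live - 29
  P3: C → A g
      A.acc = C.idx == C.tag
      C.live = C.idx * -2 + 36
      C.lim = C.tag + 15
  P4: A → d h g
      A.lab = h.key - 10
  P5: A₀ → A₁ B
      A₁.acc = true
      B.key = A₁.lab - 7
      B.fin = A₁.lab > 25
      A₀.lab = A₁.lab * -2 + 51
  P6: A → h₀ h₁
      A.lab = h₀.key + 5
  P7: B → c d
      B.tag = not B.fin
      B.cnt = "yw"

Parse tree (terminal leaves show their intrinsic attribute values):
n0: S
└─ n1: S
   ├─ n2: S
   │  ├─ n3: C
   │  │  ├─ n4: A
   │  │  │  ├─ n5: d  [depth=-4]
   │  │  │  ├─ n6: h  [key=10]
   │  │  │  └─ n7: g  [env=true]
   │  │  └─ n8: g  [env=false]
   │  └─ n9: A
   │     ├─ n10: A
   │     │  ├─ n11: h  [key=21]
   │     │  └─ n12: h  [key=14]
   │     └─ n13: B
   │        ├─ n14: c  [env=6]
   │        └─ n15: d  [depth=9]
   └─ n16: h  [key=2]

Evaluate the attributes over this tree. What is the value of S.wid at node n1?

1. n3.idx = 14  [14]
2. n3.tag = 10  [10]
3. n4.acc = false  [C.idx == C.tag]
4. n5.depth = -4  [terminal]
5. n6.key = 10  [terminal]
6. n7.env = true  [terminal]
7. n4.lab = 0  [h.key - 10]
8. n8.env = false  [terminal]
9. n3.live = 8  [C.idx * -2 + 36]
10. n3.lim = 25  [C.tag + 15]
11. n9.acc = true  [C.lim > 24]
12. n10.acc = true  [true]
13. n11.key = 21  [terminal]
14. n12.key = 14  [terminal]
15. n10.lab = 26  [h₀.key + 5]
16. n13.key = 19  [A₁.lab - 7]
17. n13.fin = true  [A₁.lab > 25]
18. n14.env = 6  [terminal]
19. n15.depth = 9  [terminal]
20. n13.tag = false  [not B.fin]
21. n13.cnt = "yw"  ["yw"]
22. n9.lab = -1  [A₁.lab * -2 + 51]
23. n2.val = true  [C.live > 7]
24. n2.off = true  [true]
25. n2.wid = 4  [C.lim + C.live - 29]
26. n16.key = 2  [terminal]
27. n1.val = true  [true]
28. n1.off = false  [S₁.wid > 4]
29. n1.wid = 25  [h.key + S₁.wid + 19]
30. n0.val = true  [S₁.val or S₁.off]
31. n0.off = true  [S₁.off or S₁.val]
32. n0.wid = 15  [15]

25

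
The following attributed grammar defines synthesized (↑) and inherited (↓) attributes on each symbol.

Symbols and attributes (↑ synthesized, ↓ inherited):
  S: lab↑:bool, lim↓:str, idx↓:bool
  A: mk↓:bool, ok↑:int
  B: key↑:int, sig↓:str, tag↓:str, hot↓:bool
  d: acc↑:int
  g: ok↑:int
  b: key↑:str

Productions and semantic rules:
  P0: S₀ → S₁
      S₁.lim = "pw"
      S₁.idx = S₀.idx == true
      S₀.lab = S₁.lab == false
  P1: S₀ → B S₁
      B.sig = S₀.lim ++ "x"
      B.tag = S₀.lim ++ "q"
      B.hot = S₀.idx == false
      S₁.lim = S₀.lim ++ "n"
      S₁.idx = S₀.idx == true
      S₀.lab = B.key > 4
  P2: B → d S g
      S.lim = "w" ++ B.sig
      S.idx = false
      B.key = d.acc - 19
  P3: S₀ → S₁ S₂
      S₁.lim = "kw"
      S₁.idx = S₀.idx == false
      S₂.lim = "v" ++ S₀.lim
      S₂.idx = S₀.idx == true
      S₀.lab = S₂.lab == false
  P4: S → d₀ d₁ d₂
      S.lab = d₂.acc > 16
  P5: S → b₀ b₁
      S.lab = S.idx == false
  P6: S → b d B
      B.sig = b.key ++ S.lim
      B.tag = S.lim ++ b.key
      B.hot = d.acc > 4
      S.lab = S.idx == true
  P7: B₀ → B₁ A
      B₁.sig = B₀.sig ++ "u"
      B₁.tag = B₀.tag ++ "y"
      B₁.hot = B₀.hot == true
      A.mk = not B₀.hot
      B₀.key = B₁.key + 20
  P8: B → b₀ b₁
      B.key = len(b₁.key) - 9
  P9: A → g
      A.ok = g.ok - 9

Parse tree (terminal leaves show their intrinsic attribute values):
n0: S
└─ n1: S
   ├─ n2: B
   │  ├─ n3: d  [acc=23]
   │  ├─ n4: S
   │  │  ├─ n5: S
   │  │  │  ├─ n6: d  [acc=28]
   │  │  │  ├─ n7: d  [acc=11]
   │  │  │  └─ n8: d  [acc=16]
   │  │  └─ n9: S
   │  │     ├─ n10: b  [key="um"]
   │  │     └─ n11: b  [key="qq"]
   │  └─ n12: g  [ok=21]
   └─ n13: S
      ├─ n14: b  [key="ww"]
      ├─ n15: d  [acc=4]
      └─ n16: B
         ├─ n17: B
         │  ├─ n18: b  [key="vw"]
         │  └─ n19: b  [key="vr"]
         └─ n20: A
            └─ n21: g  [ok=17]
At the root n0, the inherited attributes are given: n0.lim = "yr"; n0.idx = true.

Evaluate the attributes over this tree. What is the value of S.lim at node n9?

"vwpwx"

1. n0.lim = "yr"  [given at root]
2. n0.idx = true  [given at root]
3. n1.lim = "pw"  ["pw"]
4. n1.idx = true  [S₀.idx == true]
5. n2.sig = "pwx"  [S₀.lim ++ "x"]
6. n2.tag = "pwq"  [S₀.lim ++ "q"]
7. n2.hot = false  [S₀.idx == false]
8. n3.acc = 23  [terminal]
9. n4.lim = "wpwx"  ["w" ++ B.sig]
10. n4.idx = false  [false]
11. n5.lim = "kw"  ["kw"]
12. n5.idx = true  [S₀.idx == false]
13. n6.acc = 28  [terminal]
14. n7.acc = 11  [terminal]
15. n8.acc = 16  [terminal]
16. n5.lab = false  [d₂.acc > 16]
17. n9.lim = "vwpwx"  ["v" ++ S₀.lim]
18. n9.idx = false  [S₀.idx == true]
19. n10.key = "um"  [terminal]
20. n11.key = "qq"  [terminal]
21. n9.lab = true  [S.idx == false]
22. n4.lab = false  [S₂.lab == false]
23. n12.ok = 21  [terminal]
24. n2.key = 4  [d.acc - 19]
25. n13.lim = "pwn"  [S₀.lim ++ "n"]
26. n13.idx = true  [S₀.idx == true]
27. n14.key = "ww"  [terminal]
28. n15.acc = 4  [terminal]
29. n16.sig = "wwpwn"  [b.key ++ S.lim]
30. n16.tag = "pwnww"  [S.lim ++ b.key]
31. n16.hot = false  [d.acc > 4]
32. n17.sig = "wwpwnu"  [B₀.sig ++ "u"]
33. n17.tag = "pwnwwy"  [B₀.tag ++ "y"]
34. n17.hot = false  [B₀.hot == true]
35. n18.key = "vw"  [terminal]
36. n19.key = "vr"  [terminal]
37. n17.key = -7  [len(b₁.key) - 9]
38. n20.mk = true  [not B₀.hot]
39. n21.ok = 17  [terminal]
40. n20.ok = 8  [g.ok - 9]
41. n16.key = 13  [B₁.key + 20]
42. n13.lab = true  [S.idx == true]
43. n1.lab = false  [B.key > 4]
44. n0.lab = true  [S₁.lab == false]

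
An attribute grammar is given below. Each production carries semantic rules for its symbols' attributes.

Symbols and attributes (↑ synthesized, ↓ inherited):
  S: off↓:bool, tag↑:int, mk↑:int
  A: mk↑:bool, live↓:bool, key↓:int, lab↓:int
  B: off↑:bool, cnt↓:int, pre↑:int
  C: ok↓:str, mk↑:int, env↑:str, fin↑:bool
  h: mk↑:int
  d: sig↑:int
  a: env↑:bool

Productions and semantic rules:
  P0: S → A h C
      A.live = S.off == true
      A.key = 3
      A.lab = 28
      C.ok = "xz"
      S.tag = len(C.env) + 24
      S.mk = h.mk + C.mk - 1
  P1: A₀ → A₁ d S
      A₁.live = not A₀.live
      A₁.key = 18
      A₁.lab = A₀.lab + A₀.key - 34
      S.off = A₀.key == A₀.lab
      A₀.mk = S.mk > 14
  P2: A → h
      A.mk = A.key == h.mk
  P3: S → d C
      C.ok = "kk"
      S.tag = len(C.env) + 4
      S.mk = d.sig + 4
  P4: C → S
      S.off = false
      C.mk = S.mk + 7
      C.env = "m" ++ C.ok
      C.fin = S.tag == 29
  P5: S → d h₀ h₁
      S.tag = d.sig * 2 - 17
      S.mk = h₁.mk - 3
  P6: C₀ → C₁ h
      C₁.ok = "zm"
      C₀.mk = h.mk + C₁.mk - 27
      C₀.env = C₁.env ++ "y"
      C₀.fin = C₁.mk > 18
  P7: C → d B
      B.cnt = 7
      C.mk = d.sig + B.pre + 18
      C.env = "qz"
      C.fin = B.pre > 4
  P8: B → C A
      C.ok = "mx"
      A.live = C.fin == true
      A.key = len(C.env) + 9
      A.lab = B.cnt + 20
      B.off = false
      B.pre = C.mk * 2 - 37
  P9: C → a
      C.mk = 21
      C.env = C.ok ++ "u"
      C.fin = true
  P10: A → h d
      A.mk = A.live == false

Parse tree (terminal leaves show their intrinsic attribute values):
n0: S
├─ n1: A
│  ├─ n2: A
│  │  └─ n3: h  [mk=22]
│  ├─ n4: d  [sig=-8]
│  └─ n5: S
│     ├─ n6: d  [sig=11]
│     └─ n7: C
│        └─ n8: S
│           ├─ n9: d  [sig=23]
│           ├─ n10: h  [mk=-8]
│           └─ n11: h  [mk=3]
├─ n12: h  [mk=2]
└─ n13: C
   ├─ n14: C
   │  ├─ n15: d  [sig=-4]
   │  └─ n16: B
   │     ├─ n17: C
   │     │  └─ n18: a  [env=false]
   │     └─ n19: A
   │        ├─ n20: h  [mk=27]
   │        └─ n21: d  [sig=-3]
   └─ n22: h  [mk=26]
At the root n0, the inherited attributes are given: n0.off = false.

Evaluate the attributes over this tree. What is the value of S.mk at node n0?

19

1. n0.off = false  [given at root]
2. n1.live = false  [S.off == true]
3. n1.key = 3  [3]
4. n1.lab = 28  [28]
5. n2.live = true  [not A₀.live]
6. n2.key = 18  [18]
7. n2.lab = -3  [A₀.lab + A₀.key - 34]
8. n3.mk = 22  [terminal]
9. n2.mk = false  [A.key == h.mk]
10. n4.sig = -8  [terminal]
11. n5.off = false  [A₀.key == A₀.lab]
12. n6.sig = 11  [terminal]
13. n7.ok = "kk"  ["kk"]
14. n8.off = false  [false]
15. n9.sig = 23  [terminal]
16. n10.mk = -8  [terminal]
17. n11.mk = 3  [terminal]
18. n8.tag = 29  [d.sig * 2 - 17]
19. n8.mk = 0  [h₁.mk - 3]
20. n7.mk = 7  [S.mk + 7]
21. n7.env = "mkk"  ["m" ++ C.ok]
22. n7.fin = true  [S.tag == 29]
23. n5.tag = 7  [len(C.env) + 4]
24. n5.mk = 15  [d.sig + 4]
25. n1.mk = true  [S.mk > 14]
26. n12.mk = 2  [terminal]
27. n13.ok = "xz"  ["xz"]
28. n14.ok = "zm"  ["zm"]
29. n15.sig = -4  [terminal]
30. n16.cnt = 7  [7]
31. n17.ok = "mx"  ["mx"]
32. n18.env = false  [terminal]
33. n17.mk = 21  [21]
34. n17.env = "mxu"  [C.ok ++ "u"]
35. n17.fin = true  [true]
36. n19.live = true  [C.fin == true]
37. n19.key = 12  [len(C.env) + 9]
38. n19.lab = 27  [B.cnt + 20]
39. n20.mk = 27  [terminal]
40. n21.sig = -3  [terminal]
41. n19.mk = false  [A.live == false]
42. n16.off = false  [false]
43. n16.pre = 5  [C.mk * 2 - 37]
44. n14.mk = 19  [d.sig + B.pre + 18]
45. n14.env = "qz"  ["qz"]
46. n14.fin = true  [B.pre > 4]
47. n22.mk = 26  [terminal]
48. n13.mk = 18  [h.mk + C₁.mk - 27]
49. n13.env = "qzy"  [C₁.env ++ "y"]
50. n13.fin = true  [C₁.mk > 18]
51. n0.tag = 27  [len(C.env) + 24]
52. n0.mk = 19  [h.mk + C.mk - 1]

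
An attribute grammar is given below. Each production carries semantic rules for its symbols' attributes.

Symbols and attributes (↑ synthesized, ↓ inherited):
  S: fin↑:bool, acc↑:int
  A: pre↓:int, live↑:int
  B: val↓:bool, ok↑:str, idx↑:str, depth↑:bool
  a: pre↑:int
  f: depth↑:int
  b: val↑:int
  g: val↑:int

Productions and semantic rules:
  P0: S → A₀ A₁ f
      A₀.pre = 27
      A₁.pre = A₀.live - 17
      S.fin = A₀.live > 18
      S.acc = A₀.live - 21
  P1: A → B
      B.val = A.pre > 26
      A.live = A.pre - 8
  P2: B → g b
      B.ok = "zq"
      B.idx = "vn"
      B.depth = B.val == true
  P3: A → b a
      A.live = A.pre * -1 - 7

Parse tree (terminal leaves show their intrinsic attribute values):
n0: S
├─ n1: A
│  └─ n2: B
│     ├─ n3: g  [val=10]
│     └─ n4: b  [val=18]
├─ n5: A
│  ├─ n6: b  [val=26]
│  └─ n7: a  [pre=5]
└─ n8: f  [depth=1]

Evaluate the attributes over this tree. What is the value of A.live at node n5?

1. n1.pre = 27  [27]
2. n2.val = true  [A.pre > 26]
3. n3.val = 10  [terminal]
4. n4.val = 18  [terminal]
5. n2.ok = "zq"  ["zq"]
6. n2.idx = "vn"  ["vn"]
7. n2.depth = true  [B.val == true]
8. n1.live = 19  [A.pre - 8]
9. n5.pre = 2  [A₀.live - 17]
10. n6.val = 26  [terminal]
11. n7.pre = 5  [terminal]
12. n5.live = -9  [A.pre * -1 - 7]
13. n8.depth = 1  [terminal]
14. n0.fin = true  [A₀.live > 18]
15. n0.acc = -2  [A₀.live - 21]

-9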